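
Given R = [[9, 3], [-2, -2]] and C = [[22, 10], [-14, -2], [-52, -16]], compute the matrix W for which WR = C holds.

W = [[2, -2], [-2, -2], [-6, -1]]

R is on the right of W, so right-multiply by R⁻¹: W = CR⁻¹.
R has determinant -12; R⁻¹ = [[1/6, 1/4], [-1/6, -3/4]].
W = CR⁻¹ = [[22, 10], [-14, -2], [-52, -16]] · [[1/6, 1/4], [-1/6, -3/4]] = [[2, -2], [-2, -2], [-6, -1]].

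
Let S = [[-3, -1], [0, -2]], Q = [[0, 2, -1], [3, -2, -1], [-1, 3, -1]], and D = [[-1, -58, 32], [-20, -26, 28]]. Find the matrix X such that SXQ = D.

X = [[3, 0, 3], [4, 5, 5]]

Isolating X: multiply by S⁻¹ from the left and Q⁻¹ from the right, so X = S⁻¹DQ⁻¹.
det S = 6, so S⁻¹ = [[-1/3, 1/6], [0, -1/2]].
det Q = 1; the adjugate gives Q⁻¹ = [[5, -1, -4], [4, -1, -3], [7, -2, -6]].
S⁻¹D = [[-3, 15, -6], [10, 13, -14]].
X = (S⁻¹D)Q⁻¹ = [[3, 0, 3], [4, 5, 5]].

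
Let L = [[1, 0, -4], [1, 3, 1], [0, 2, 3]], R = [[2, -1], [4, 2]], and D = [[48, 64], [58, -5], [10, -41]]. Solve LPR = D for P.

P = [[0, 2], [4, 3], [5, -5]]

Left-multiply by L⁻¹ and right-multiply by R⁻¹: P = L⁻¹DR⁻¹.
det L = -1; the adjugate gives L⁻¹ = [[-7, 8, -12], [3, -3, 5], [-2, 2, -3]].
R has determinant 8; R⁻¹ = [[1/4, 1/8], [-1/2, 1/4]].
L⁻¹D = [[8, 4], [20, 2], [-10, -15]].
P = (L⁻¹D)R⁻¹ = [[0, 2], [4, 3], [5, -5]].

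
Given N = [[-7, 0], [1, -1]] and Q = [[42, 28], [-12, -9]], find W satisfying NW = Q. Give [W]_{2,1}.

Left-multiplying both sides by N⁻¹ gives W = N⁻¹Q.
N has determinant 7; N⁻¹ = [[-1/7, 0], [-1/7, -1]].
W = N⁻¹Q = [[-1/7, 0], [-1/7, -1]] · [[42, 28], [-12, -9]] = [[-6, -4], [6, 5]].

6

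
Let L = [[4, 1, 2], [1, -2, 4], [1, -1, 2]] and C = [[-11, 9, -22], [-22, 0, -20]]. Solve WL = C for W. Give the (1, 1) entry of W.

Since L sits to the right of W, W = CL⁻¹.
L has determinant 4; L⁻¹ = [[0, -1, 2], [1/2, 3/2, -7/2], [1/4, 5/4, -9/4]].
W = CL⁻¹ = [[-11, 9, -22], [-22, 0, -20]] · [[0, -1, 2], [1/2, 3/2, -7/2], [1/4, 5/4, -9/4]] = [[-1, -3, -4], [-5, -3, 1]].

-1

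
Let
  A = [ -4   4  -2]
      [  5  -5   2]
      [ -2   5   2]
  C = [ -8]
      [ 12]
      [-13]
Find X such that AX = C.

X = [[5], [1], [-4]]

Left-multiplying both sides by A⁻¹ gives X = A⁻¹C.
A has determinant -6; A⁻¹ = [[10/3, 3, 1/3], [7/3, 2, 1/3], [-5/2, -2, 0]].
X = A⁻¹C = [[10/3, 3, 1/3], [7/3, 2, 1/3], [-5/2, -2, 0]] · [[-8], [12], [-13]] = [[5], [1], [-4]].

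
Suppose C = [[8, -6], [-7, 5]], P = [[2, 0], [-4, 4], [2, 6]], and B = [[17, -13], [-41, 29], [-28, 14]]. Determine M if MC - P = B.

MC = B + P = [[19, -13], [-45, 33], [-26, 20]].
Since C sits to the right of M, M = (B + P)C⁻¹.
C has determinant -2; C⁻¹ = [[-5/2, -3], [-7/2, -4]].
M = (B + P)C⁻¹ = [[-2, -5], [-3, 3], [-5, -2]].

M = [[-2, -5], [-3, 3], [-5, -2]]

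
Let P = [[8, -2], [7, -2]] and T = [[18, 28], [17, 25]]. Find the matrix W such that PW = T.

W = [[1, 3], [-5, -2]]

P is on the left of W, so left-multiply by P⁻¹: W = P⁻¹T.
det P = -2; the adjugate gives P⁻¹ = [[1, -1], [7/2, -4]].
W = P⁻¹T = [[1, -1], [7/2, -4]] · [[18, 28], [17, 25]] = [[1, 3], [-5, -2]].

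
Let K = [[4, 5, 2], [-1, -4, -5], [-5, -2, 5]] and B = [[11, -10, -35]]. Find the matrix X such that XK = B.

X = [[0, 4, -3]]

Right-multiplying both sides by K⁻¹ gives X = BK⁻¹.
K has determinant -6; K⁻¹ = [[5, 29/6, 17/6], [-5, -5, -3], [3, 17/6, 11/6]].
X = BK⁻¹ = [[11, -10, -35]] · [[5, 29/6, 17/6], [-5, -5, -3], [3, 17/6, 11/6]] = [[0, 4, -3]].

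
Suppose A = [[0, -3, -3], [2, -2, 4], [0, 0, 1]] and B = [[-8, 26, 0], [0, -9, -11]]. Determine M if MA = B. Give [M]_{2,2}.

A is on the right of M, so right-multiply by A⁻¹: M = BA⁻¹.
det A = 6; the adjugate gives A⁻¹ = [[-1/3, 1/2, -3], [-1/3, 0, -1], [0, 0, 1]].
M = BA⁻¹ = [[-8, 26, 0], [0, -9, -11]] · [[-1/3, 1/2, -3], [-1/3, 0, -1], [0, 0, 1]] = [[-6, -4, -2], [3, 0, -2]].

0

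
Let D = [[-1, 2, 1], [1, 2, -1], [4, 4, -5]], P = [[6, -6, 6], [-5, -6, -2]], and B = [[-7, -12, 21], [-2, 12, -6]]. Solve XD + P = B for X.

X = [[3, -2, -2], [4, 3, 1]]

XD = B − P = [[-13, -6, 15], [3, 18, -4]].
Right-multiplying both sides by D⁻¹ gives X = (B − P)D⁻¹.
det D = 4, so D⁻¹ = [[-3/2, 7/2, -1], [1/4, 1/4, 0], [-1, 3, -1]].
X = (B − P)D⁻¹ = [[3, -2, -2], [4, 3, 1]].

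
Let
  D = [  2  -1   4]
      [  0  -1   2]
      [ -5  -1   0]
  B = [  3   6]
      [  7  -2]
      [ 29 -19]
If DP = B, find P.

P = [[-6, 3], [1, 4], [4, 1]]

Left-multiplying both sides by D⁻¹ gives P = D⁻¹B.
det D = -6; the adjugate gives D⁻¹ = [[-1/3, 2/3, -1/3], [5/3, -10/3, 2/3], [5/6, -7/6, 1/3]].
P = D⁻¹B = [[-1/3, 2/3, -1/3], [5/3, -10/3, 2/3], [5/6, -7/6, 1/3]] · [[3, 6], [7, -2], [29, -19]] = [[-6, 3], [1, 4], [4, 1]].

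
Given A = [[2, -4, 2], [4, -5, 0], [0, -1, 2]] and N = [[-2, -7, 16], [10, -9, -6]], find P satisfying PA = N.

P = [[3, -2, 5], [-1, 3, -2]]

A is on the right of P, so right-multiply by A⁻¹: P = NA⁻¹.
A has determinant 4; A⁻¹ = [[-5/2, 3/2, 5/2], [-2, 1, 2], [-1, 1/2, 3/2]].
P = NA⁻¹ = [[-2, -7, 16], [10, -9, -6]] · [[-5/2, 3/2, 5/2], [-2, 1, 2], [-1, 1/2, 3/2]] = [[3, -2, 5], [-1, 3, -2]].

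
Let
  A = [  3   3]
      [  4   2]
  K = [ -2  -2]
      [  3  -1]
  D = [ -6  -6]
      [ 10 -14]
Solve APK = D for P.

P = [[1, 3], [0, -3]]

P = A⁻¹DK⁻¹ (apply A⁻¹ on the left and K⁻¹ on the right).
A has determinant -6; A⁻¹ = [[-1/3, 1/2], [2/3, -1/2]].
K has determinant 8; K⁻¹ = [[-1/8, 1/4], [-3/8, -1/4]].
A⁻¹D = [[7, -5], [-9, 3]].
P = (A⁻¹D)K⁻¹ = [[1, 3], [0, -3]].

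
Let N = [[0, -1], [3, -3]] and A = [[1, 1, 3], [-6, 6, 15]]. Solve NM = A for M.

Since N multiplies M on the left, M = N⁻¹A.
det N = 3; the adjugate gives N⁻¹ = [[-1, 1/3], [-1, 0]].
M = N⁻¹A = [[-1, 1/3], [-1, 0]] · [[1, 1, 3], [-6, 6, 15]] = [[-3, 1, 2], [-1, -1, -3]].

M = [[-3, 1, 2], [-1, -1, -3]]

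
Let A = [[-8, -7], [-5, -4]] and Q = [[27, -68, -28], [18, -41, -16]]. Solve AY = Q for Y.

A is on the left of Y, so left-multiply by A⁻¹: Y = A⁻¹Q.
A has determinant -3; A⁻¹ = [[4/3, -7/3], [-5/3, 8/3]].
Y = A⁻¹Q = [[4/3, -7/3], [-5/3, 8/3]] · [[27, -68, -28], [18, -41, -16]] = [[-6, 5, 0], [3, 4, 4]].

Y = [[-6, 5, 0], [3, 4, 4]]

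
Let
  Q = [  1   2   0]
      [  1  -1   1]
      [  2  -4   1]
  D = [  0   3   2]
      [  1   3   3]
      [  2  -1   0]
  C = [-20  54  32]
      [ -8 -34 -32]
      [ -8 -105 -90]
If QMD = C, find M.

M = [[4, -4, -4], [3, 4, -4], [-2, -2, 1]]

M = Q⁻¹CD⁻¹ (apply Q⁻¹ on the left and D⁻¹ on the right).
det Q = 5, so Q⁻¹ = [[3/5, -2/5, 2/5], [1/5, 1/5, -1/5], [-2/5, 8/5, -3/5]].
det D = 4; the adjugate gives D⁻¹ = [[3/4, -1/2, 3/4], [3/2, -1, 1/2], [-7/4, 3/2, -3/4]].
Q⁻¹C = [[-12, 4, -4], [-4, 25, 18], [0, -13, -10]].
M = (Q⁻¹C)D⁻¹ = [[4, -4, -4], [3, 4, -4], [-2, -2, 1]].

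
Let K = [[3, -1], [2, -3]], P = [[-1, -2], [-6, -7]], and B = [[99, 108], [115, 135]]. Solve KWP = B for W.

W = [[4, -5], [3, 3]]

Left-multiply by K⁻¹ and right-multiply by P⁻¹: W = K⁻¹BP⁻¹.
det K = -7; the adjugate gives K⁻¹ = [[3/7, -1/7], [2/7, -3/7]].
det P = -5; the adjugate gives P⁻¹ = [[7/5, -2/5], [-6/5, 1/5]].
K⁻¹B = [[26, 27], [-21, -27]].
W = (K⁻¹B)P⁻¹ = [[4, -5], [3, 3]].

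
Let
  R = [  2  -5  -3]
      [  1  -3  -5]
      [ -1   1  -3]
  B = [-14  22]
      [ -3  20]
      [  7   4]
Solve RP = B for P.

Left-multiplying both sides by R⁻¹ gives P = R⁻¹B.
det R = -6, so R⁻¹ = [[-7/3, 3, -8/3], [-4/3, 3/2, -7/6], [1/3, -1/2, 1/6]].
P = R⁻¹B = [[-7/3, 3, -8/3], [-4/3, 3/2, -7/6], [1/3, -1/2, 1/6]] · [[-14, 22], [-3, 20], [7, 4]] = [[5, -2], [6, -4], [-2, -2]].

P = [[5, -2], [6, -4], [-2, -2]]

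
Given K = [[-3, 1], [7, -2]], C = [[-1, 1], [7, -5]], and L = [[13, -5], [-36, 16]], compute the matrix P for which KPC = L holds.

P = [[-4, -2], [3, -2]]

Isolating P: multiply by K⁻¹ from the left and C⁻¹ from the right, so P = K⁻¹LC⁻¹.
det K = -1, so K⁻¹ = [[2, 1], [7, 3]].
C has determinant -2; C⁻¹ = [[5/2, 1/2], [7/2, 1/2]].
K⁻¹L = [[-10, 6], [-17, 13]].
P = (K⁻¹L)C⁻¹ = [[-4, -2], [3, -2]].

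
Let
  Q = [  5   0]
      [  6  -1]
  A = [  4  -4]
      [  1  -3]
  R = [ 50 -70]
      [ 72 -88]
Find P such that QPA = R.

P = Q⁻¹RA⁻¹ (apply Q⁻¹ on the left and A⁻¹ on the right).
Q has determinant -5; Q⁻¹ = [[1/5, 0], [6/5, -1]].
det A = -8, so A⁻¹ = [[3/8, -1/2], [1/8, -1/2]].
Q⁻¹R = [[10, -14], [-12, 4]].
P = (Q⁻¹R)A⁻¹ = [[2, 2], [-4, 4]].

P = [[2, 2], [-4, 4]]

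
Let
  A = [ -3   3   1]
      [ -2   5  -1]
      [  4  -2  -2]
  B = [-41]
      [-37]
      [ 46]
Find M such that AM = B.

Since A multiplies M on the left, M = A⁻¹B.
A has determinant -4; A⁻¹ = [[3, -1, 2], [2, -1/2, 5/4], [4, -3/2, 9/4]].
M = A⁻¹B = [[3, -1, 2], [2, -1/2, 5/4], [4, -3/2, 9/4]] · [[-41], [-37], [46]] = [[6], [-6], [-5]].

M = [[6], [-6], [-5]]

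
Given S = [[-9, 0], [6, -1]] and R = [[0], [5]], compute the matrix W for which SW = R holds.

W = [[0], [-5]]

Since S multiplies W on the left, W = S⁻¹R.
det S = 9, so S⁻¹ = [[-1/9, 0], [-2/3, -1]].
W = S⁻¹R = [[-1/9, 0], [-2/3, -1]] · [[0], [5]] = [[0], [-5]].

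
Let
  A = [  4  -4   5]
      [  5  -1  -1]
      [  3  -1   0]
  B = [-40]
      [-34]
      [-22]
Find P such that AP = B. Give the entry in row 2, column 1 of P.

4

A is on the left of P, so left-multiply by A⁻¹: P = A⁻¹B.
det A = -2, so A⁻¹ = [[1/2, 5/2, -9/2], [3/2, 15/2, -29/2], [1, 4, -8]].
P = A⁻¹B = [[1/2, 5/2, -9/2], [3/2, 15/2, -29/2], [1, 4, -8]] · [[-40], [-34], [-22]] = [[-6], [4], [0]].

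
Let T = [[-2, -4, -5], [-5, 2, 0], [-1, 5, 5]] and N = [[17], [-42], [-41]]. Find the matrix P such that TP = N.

P = [[6], [-6], [-1]]

Since T multiplies P on the left, P = T⁻¹N.
det T = -5, so T⁻¹ = [[-2, 1, -2], [-5, 3, -5], [23/5, -14/5, 24/5]].
P = T⁻¹N = [[-2, 1, -2], [-5, 3, -5], [23/5, -14/5, 24/5]] · [[17], [-42], [-41]] = [[6], [-6], [-1]].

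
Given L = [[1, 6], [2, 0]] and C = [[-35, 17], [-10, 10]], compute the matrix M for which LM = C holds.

Left-multiplying both sides by L⁻¹ gives M = L⁻¹C.
det L = -12, so L⁻¹ = [[0, 1/2], [1/6, -1/12]].
M = L⁻¹C = [[0, 1/2], [1/6, -1/12]] · [[-35, 17], [-10, 10]] = [[-5, 5], [-5, 2]].

M = [[-5, 5], [-5, 2]]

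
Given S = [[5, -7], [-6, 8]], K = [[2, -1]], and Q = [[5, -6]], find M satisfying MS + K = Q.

MS = Q − K = [[3, -5]].
S is on the right of M, so right-multiply by S⁻¹: M = (Q − K)S⁻¹.
S has determinant -2; S⁻¹ = [[-4, -7/2], [-3, -5/2]].
M = (Q − K)S⁻¹ = [[3, 2]].

M = [[3, 2]]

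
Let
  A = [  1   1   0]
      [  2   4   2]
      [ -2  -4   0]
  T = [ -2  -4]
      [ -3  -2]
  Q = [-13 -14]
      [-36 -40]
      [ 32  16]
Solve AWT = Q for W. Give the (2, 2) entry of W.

W = A⁻¹QT⁻¹ (apply A⁻¹ on the left and T⁻¹ on the right).
det A = 4, so A⁻¹ = [[2, 0, 1/2], [-1, 0, -1/2], [0, 1/2, 1/2]].
det T = -8; the adjugate gives T⁻¹ = [[1/4, -1/2], [-3/8, 1/4]].
A⁻¹Q = [[-10, -20], [-3, 6], [-2, -12]].
W = (A⁻¹Q)T⁻¹ = [[5, 0], [-3, 3], [4, -2]].

3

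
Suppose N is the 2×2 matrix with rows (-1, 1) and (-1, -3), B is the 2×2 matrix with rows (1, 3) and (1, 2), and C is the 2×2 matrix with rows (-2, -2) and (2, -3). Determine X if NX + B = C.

X = [[2, 5], [-1, 0]]

NX = C − B = [[-3, -5], [1, -5]].
Since N multiplies X on the left, X = N⁻¹(C − B).
det N = 4, so N⁻¹ = [[-3/4, -1/4], [1/4, -1/4]].
X = N⁻¹(C − B) = [[2, 5], [-1, 0]].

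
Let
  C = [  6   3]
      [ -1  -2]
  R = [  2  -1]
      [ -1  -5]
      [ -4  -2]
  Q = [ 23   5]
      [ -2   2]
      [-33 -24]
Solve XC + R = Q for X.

X = [[4, 3], [-1, -5], [-4, 5]]

XC = Q − R = [[21, 6], [-1, 7], [-29, -22]].
C is on the right of X, so right-multiply by C⁻¹: X = (Q − R)C⁻¹.
C has determinant -9; C⁻¹ = [[2/9, 1/3], [-1/9, -2/3]].
X = (Q − R)C⁻¹ = [[4, 3], [-1, -5], [-4, 5]].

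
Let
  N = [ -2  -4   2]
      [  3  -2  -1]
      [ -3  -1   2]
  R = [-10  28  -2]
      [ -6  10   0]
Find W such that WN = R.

Right-multiplying both sides by N⁻¹ gives W = RN⁻¹.
det N = 4; the adjugate gives N⁻¹ = [[-5/4, 3/2, 2], [-3/4, 1/2, 1], [-9/4, 5/2, 4]].
W = RN⁻¹ = [[-10, 28, -2], [-6, 10, 0]] · [[-5/4, 3/2, 2], [-3/4, 1/2, 1], [-9/4, 5/2, 4]] = [[-4, -6, 0], [0, -4, -2]].

W = [[-4, -6, 0], [0, -4, -2]]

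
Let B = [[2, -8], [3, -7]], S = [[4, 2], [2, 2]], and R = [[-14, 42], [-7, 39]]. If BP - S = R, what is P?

P = [[3, 2], [2, -5]]

BP = R + S = [[-10, 44], [-5, 41]].
Since B multiplies P on the left, P = B⁻¹(R + S).
det B = 10, so B⁻¹ = [[-7/10, 4/5], [-3/10, 1/5]].
P = B⁻¹(R + S) = [[3, 2], [2, -5]].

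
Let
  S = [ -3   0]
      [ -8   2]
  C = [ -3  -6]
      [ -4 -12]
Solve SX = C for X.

X = [[1, 2], [2, 2]]

Since S multiplies X on the left, X = S⁻¹C.
S has determinant -6; S⁻¹ = [[-1/3, 0], [-4/3, 1/2]].
X = S⁻¹C = [[-1/3, 0], [-4/3, 1/2]] · [[-3, -6], [-4, -12]] = [[1, 2], [2, 2]].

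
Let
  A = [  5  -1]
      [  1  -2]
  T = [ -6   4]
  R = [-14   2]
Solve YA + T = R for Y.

Y = [[-2, 2]]

YA = R − T = [[-8, -2]].
Since A sits to the right of Y, Y = (R − T)A⁻¹.
det A = -9; the adjugate gives A⁻¹ = [[2/9, -1/9], [1/9, -5/9]].
Y = (R − T)A⁻¹ = [[-2, 2]].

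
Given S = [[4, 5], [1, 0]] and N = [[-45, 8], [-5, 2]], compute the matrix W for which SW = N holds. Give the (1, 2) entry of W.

2

S is on the left of W, so left-multiply by S⁻¹: W = S⁻¹N.
S has determinant -5; S⁻¹ = [[0, 1], [1/5, -4/5]].
W = S⁻¹N = [[0, 1], [1/5, -4/5]] · [[-45, 8], [-5, 2]] = [[-5, 2], [-5, 0]].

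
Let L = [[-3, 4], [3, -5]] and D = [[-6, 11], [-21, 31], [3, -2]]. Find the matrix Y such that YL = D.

Y = [[-1, -3], [4, -3], [-3, -2]]

Since L sits to the right of Y, Y = DL⁻¹.
L has determinant 3; L⁻¹ = [[-5/3, -4/3], [-1, -1]].
Y = DL⁻¹ = [[-6, 11], [-21, 31], [3, -2]] · [[-5/3, -4/3], [-1, -1]] = [[-1, -3], [4, -3], [-3, -2]].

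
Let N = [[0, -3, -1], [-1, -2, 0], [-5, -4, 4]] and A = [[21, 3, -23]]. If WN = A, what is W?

N is on the right of W, so right-multiply by N⁻¹: W = AN⁻¹.
det N = -6, so N⁻¹ = [[4/3, -8/3, 1/3], [-2/3, 5/6, -1/6], [1, -5/2, 1/2]].
W = AN⁻¹ = [[21, 3, -23]] · [[4/3, -8/3, 1/3], [-2/3, 5/6, -1/6], [1, -5/2, 1/2]] = [[3, 4, -5]].

W = [[3, 4, -5]]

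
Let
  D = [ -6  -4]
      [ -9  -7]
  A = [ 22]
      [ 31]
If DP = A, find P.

Since D multiplies P on the left, P = D⁻¹A.
D has determinant 6; D⁻¹ = [[-7/6, 2/3], [3/2, -1]].
P = D⁻¹A = [[-7/6, 2/3], [3/2, -1]] · [[22], [31]] = [[-5], [2]].

P = [[-5], [2]]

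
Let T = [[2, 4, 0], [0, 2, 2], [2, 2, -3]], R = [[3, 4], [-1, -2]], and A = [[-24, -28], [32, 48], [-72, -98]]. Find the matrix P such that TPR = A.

P = [[-3, 3], [-1, -3], [5, -1]]

Isolating P: multiply by T⁻¹ from the left and R⁻¹ from the right, so P = T⁻¹AR⁻¹.
det T = -4, so T⁻¹ = [[5/2, -3, -2], [-1, 3/2, 1], [1, -1, -1]].
det R = -2, so R⁻¹ = [[1, 2], [-1/2, -3/2]].
T⁻¹A = [[-12, -18], [0, 2], [16, 22]].
P = (T⁻¹A)R⁻¹ = [[-3, 3], [-1, -3], [5, -1]].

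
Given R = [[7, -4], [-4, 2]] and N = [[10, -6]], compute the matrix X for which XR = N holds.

X = [[2, 1]]

Right-multiplying both sides by R⁻¹ gives X = NR⁻¹.
R has determinant -2; R⁻¹ = [[-1, -2], [-2, -7/2]].
X = NR⁻¹ = [[10, -6]] · [[-1, -2], [-2, -7/2]] = [[2, 1]].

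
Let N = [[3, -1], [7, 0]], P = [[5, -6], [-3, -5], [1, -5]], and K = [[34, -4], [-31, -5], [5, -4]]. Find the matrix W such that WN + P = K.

WN = K − P = [[29, 2], [-28, 0], [4, 1]].
N is on the right of W, so right-multiply by N⁻¹: W = (K − P)N⁻¹.
det N = 7, so N⁻¹ = [[0, 1/7], [-1, 3/7]].
W = (K − P)N⁻¹ = [[-2, 5], [0, -4], [-1, 1]].

W = [[-2, 5], [0, -4], [-1, 1]]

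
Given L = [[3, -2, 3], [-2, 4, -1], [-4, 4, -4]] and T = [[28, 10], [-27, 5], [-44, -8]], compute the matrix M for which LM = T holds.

M = [[1, 5], [-5, 4], [5, 1]]

Left-multiplying both sides by L⁻¹ gives M = L⁻¹T.
det L = -4, so L⁻¹ = [[3, -1, 5/2], [1, 0, 3/4], [-2, 1, -2]].
M = L⁻¹T = [[3, -1, 5/2], [1, 0, 3/4], [-2, 1, -2]] · [[28, 10], [-27, 5], [-44, -8]] = [[1, 5], [-5, 4], [5, 1]].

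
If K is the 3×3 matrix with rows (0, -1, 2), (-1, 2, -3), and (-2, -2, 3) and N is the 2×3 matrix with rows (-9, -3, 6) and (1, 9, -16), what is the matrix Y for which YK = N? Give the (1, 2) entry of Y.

3

Right-multiplying both sides by K⁻¹ gives Y = NK⁻¹.
det K = 3, so K⁻¹ = [[0, -1/3, -1/3], [3, 4/3, -2/3], [2, 2/3, -1/3]].
Y = NK⁻¹ = [[-9, -3, 6], [1, 9, -16]] · [[0, -1/3, -1/3], [3, 4/3, -2/3], [2, 2/3, -1/3]] = [[3, 3, 3], [-5, 1, -1]].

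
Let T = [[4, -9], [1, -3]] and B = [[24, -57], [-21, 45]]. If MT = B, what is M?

T is on the right of M, so right-multiply by T⁻¹: M = BT⁻¹.
T has determinant -3; T⁻¹ = [[1, -3], [1/3, -4/3]].
M = BT⁻¹ = [[24, -57], [-21, 45]] · [[1, -3], [1/3, -4/3]] = [[5, 4], [-6, 3]].

M = [[5, 4], [-6, 3]]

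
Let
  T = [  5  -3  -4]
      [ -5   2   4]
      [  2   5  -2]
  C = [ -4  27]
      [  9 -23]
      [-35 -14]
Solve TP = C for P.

Since T multiplies P on the left, P = T⁻¹C.
det T = 2, so T⁻¹ = [[-12, -13, -2], [-1, -1, 0], [-29/2, -31/2, -5/2]].
P = T⁻¹C = [[-12, -13, -2], [-1, -1, 0], [-29/2, -31/2, -5/2]] · [[-4, 27], [9, -23], [-35, -14]] = [[1, 3], [-5, -4], [6, 0]].

P = [[1, 3], [-5, -4], [6, 0]]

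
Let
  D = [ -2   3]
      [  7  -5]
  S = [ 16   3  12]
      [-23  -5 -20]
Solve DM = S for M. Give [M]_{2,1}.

6

Left-multiplying both sides by D⁻¹ gives M = D⁻¹S.
det D = -11; the adjugate gives D⁻¹ = [[5/11, 3/11], [7/11, 2/11]].
M = D⁻¹S = [[5/11, 3/11], [7/11, 2/11]] · [[16, 3, 12], [-23, -5, -20]] = [[1, 0, 0], [6, 1, 4]].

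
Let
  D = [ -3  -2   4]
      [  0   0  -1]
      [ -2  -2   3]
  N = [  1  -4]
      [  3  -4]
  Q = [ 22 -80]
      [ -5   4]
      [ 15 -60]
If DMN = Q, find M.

M = D⁻¹QN⁻¹ (apply D⁻¹ on the left and N⁻¹ on the right).
det D = 2; the adjugate gives D⁻¹ = [[-1, -1, 1], [1, -1/2, -3/2], [0, -1, 0]].
det N = 8, so N⁻¹ = [[-1/2, 1/2], [-3/8, 1/8]].
D⁻¹Q = [[-2, 16], [2, 8], [5, -4]].
M = (D⁻¹Q)N⁻¹ = [[-5, 1], [-4, 2], [-1, 2]].

M = [[-5, 1], [-4, 2], [-1, 2]]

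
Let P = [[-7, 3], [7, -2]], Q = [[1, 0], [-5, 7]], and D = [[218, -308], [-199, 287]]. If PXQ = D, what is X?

X = P⁻¹DQ⁻¹ (apply P⁻¹ on the left and Q⁻¹ on the right).
det P = -7; the adjugate gives P⁻¹ = [[2/7, 3/7], [1, 1]].
det Q = 7, so Q⁻¹ = [[1, 0], [5/7, 1/7]].
P⁻¹D = [[-23, 35], [19, -21]].
X = (P⁻¹D)Q⁻¹ = [[2, 5], [4, -3]].

X = [[2, 5], [4, -3]]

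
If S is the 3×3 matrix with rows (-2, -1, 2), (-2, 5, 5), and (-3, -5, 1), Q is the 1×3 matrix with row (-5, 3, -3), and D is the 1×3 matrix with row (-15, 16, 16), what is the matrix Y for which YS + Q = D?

YS = D − Q = [[-10, 13, 19]].
S is on the right of Y, so right-multiply by S⁻¹: Y = (D − Q)S⁻¹.
S has determinant 3; S⁻¹ = [[10, -3, -5], [-13/3, 4/3, 2], [25/3, -7/3, -4]].
Y = (D − Q)S⁻¹ = [[2, 3, 0]].

Y = [[2, 3, 0]]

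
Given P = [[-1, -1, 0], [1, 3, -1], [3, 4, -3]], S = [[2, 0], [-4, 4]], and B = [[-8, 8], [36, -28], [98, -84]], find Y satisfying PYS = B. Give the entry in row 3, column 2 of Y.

Y = P⁻¹BS⁻¹ (apply P⁻¹ on the left and S⁻¹ on the right).
det P = 5, so P⁻¹ = [[-1, -3/5, 1/5], [0, 3/5, -1/5], [-1, 1/5, -2/5]].
det S = 8; the adjugate gives S⁻¹ = [[1/2, 0], [1/2, 1/4]].
P⁻¹B = [[6, -8], [2, 0], [-24, 20]].
Y = (P⁻¹B)S⁻¹ = [[-1, -2], [1, 0], [-2, 5]].

5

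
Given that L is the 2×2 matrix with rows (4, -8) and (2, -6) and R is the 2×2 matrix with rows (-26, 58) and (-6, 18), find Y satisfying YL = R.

Right-multiplying both sides by L⁻¹ gives Y = RL⁻¹.
det L = -8; the adjugate gives L⁻¹ = [[3/4, -1], [1/4, -1/2]].
Y = RL⁻¹ = [[-26, 58], [-6, 18]] · [[3/4, -1], [1/4, -1/2]] = [[-5, -3], [0, -3]].

Y = [[-5, -3], [0, -3]]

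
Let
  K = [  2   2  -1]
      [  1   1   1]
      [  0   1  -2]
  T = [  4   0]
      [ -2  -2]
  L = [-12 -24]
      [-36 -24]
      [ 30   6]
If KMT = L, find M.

M = K⁻¹LT⁻¹ (apply K⁻¹ on the left and T⁻¹ on the right).
K has determinant -3; K⁻¹ = [[1, -1, -1], [-2/3, 4/3, 1], [-1/3, 2/3, 0]].
det T = -8; the adjugate gives T⁻¹ = [[1/4, 0], [-1/4, -1/2]].
K⁻¹L = [[-6, -6], [-10, -10], [-20, -8]].
M = (K⁻¹L)T⁻¹ = [[0, 3], [0, 5], [-3, 4]].

M = [[0, 3], [0, 5], [-3, 4]]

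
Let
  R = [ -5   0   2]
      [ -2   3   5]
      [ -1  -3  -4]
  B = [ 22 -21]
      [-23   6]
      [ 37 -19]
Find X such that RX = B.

X = [[-6, 5], [-5, 2], [-4, 2]]

Left-multiplying both sides by R⁻¹ gives X = R⁻¹B.
det R = 3; the adjugate gives R⁻¹ = [[1, -2, -2], [-13/3, 22/3, 7], [3, -5, -5]].
X = R⁻¹B = [[1, -2, -2], [-13/3, 22/3, 7], [3, -5, -5]] · [[22, -21], [-23, 6], [37, -19]] = [[-6, 5], [-5, 2], [-4, 2]].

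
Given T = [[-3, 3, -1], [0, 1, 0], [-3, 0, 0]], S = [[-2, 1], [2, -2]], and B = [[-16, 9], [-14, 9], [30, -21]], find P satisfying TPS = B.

P = [[3, -2], [5, -2], [-1, 1]]

P = T⁻¹BS⁻¹ (apply T⁻¹ on the left and S⁻¹ on the right).
T has determinant -3; T⁻¹ = [[0, 0, -1/3], [0, 1, 0], [-1, 3, 1]].
det S = 2; the adjugate gives S⁻¹ = [[-1, -1/2], [-1, -1]].
T⁻¹B = [[-10, 7], [-14, 9], [4, -3]].
P = (T⁻¹B)S⁻¹ = [[3, -2], [5, -2], [-1, 1]].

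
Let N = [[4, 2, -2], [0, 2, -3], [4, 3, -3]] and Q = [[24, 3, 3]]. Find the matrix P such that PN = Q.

P = [[3, -6, 3]]

N is on the right of P, so right-multiply by N⁻¹: P = QN⁻¹.
det N = 4, so N⁻¹ = [[3/4, 0, -1/2], [-3, -1, 3], [-2, -1, 2]].
P = QN⁻¹ = [[24, 3, 3]] · [[3/4, 0, -1/2], [-3, -1, 3], [-2, -1, 2]] = [[3, -6, 3]].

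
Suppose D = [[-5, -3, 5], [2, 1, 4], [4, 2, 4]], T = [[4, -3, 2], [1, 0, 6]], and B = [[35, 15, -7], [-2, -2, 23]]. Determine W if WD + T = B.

WD = B − T = [[31, 18, -9], [-3, -2, 17]].
Right-multiplying both sides by D⁻¹ gives W = (B − T)D⁻¹.
det D = -4, so D⁻¹ = [[1, -11/2, 17/4], [-2, 10, -15/2], [0, 1/2, -1/4]].
W = (B − T)D⁻¹ = [[-5, 5, -1], [1, 5, -2]].

W = [[-5, 5, -1], [1, 5, -2]]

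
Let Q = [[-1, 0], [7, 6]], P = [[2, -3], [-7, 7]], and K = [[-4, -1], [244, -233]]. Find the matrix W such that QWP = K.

Isolating W: multiply by Q⁻¹ from the left and P⁻¹ from the right, so W = Q⁻¹KP⁻¹.
Q has determinant -6; Q⁻¹ = [[-1, 0], [7/6, 1/6]].
det P = -7; the adjugate gives P⁻¹ = [[-1, -3/7], [-1, -2/7]].
Q⁻¹K = [[4, 1], [36, -40]].
W = (Q⁻¹K)P⁻¹ = [[-5, -2], [4, -4]].

W = [[-5, -2], [4, -4]]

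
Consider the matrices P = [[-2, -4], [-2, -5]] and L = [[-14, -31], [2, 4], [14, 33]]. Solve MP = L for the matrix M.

M = [[4, 3], [-1, 0], [-2, -5]]

Right-multiplying both sides by P⁻¹ gives M = LP⁻¹.
P has determinant 2; P⁻¹ = [[-5/2, 2], [1, -1]].
M = LP⁻¹ = [[-14, -31], [2, 4], [14, 33]] · [[-5/2, 2], [1, -1]] = [[4, 3], [-1, 0], [-2, -5]].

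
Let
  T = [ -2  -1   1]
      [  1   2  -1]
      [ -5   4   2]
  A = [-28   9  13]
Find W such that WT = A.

W = [[3, -2, 4]]

T is on the right of W, so right-multiply by T⁻¹: W = AT⁻¹.
det T = -5; the adjugate gives T⁻¹ = [[-8/5, -6/5, 1/5], [-3/5, -1/5, 1/5], [-14/5, -13/5, 3/5]].
W = AT⁻¹ = [[-28, 9, 13]] · [[-8/5, -6/5, 1/5], [-3/5, -1/5, 1/5], [-14/5, -13/5, 3/5]] = [[3, -2, 4]].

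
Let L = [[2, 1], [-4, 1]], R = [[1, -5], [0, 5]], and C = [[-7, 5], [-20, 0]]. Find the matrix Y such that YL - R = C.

Y = [[-1, 1], [0, 5]]

YL = C + R = [[-6, 0], [-20, 5]].
Right-multiplying both sides by L⁻¹ gives Y = (C + R)L⁻¹.
L has determinant 6; L⁻¹ = [[1/6, -1/6], [2/3, 1/3]].
Y = (C + R)L⁻¹ = [[-1, 1], [0, 5]].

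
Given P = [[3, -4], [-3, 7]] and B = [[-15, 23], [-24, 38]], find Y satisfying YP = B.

Right-multiplying both sides by P⁻¹ gives Y = BP⁻¹.
det P = 9, so P⁻¹ = [[7/9, 4/9], [1/3, 1/3]].
Y = BP⁻¹ = [[-15, 23], [-24, 38]] · [[7/9, 4/9], [1/3, 1/3]] = [[-4, 1], [-6, 2]].

Y = [[-4, 1], [-6, 2]]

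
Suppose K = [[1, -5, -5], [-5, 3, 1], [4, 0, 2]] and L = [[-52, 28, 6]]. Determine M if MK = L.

Right-multiplying both sides by K⁻¹ gives M = LK⁻¹.
det K = -4; the adjugate gives K⁻¹ = [[-3/2, -5/2, -5/2], [-7/2, -11/2, -6], [3, 5, 11/2]].
M = LK⁻¹ = [[-52, 28, 6]] · [[-3/2, -5/2, -5/2], [-7/2, -11/2, -6], [3, 5, 11/2]] = [[-2, 6, -5]].

M = [[-2, 6, -5]]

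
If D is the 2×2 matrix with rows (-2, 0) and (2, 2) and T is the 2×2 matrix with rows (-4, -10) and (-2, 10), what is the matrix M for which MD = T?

M = [[-3, -5], [6, 5]]

Since D sits to the right of M, M = TD⁻¹.
det D = -4; the adjugate gives D⁻¹ = [[-1/2, 0], [1/2, 1/2]].
M = TD⁻¹ = [[-4, -10], [-2, 10]] · [[-1/2, 0], [1/2, 1/2]] = [[-3, -5], [6, 5]].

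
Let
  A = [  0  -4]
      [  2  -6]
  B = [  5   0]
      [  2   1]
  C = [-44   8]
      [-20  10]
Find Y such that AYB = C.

Isolating Y: multiply by A⁻¹ from the left and B⁻¹ from the right, so Y = A⁻¹CB⁻¹.
A has determinant 8; A⁻¹ = [[-3/4, 1/2], [-1/4, 0]].
B has determinant 5; B⁻¹ = [[1/5, 0], [-2/5, 1]].
A⁻¹C = [[23, -1], [11, -2]].
Y = (A⁻¹C)B⁻¹ = [[5, -1], [3, -2]].

Y = [[5, -1], [3, -2]]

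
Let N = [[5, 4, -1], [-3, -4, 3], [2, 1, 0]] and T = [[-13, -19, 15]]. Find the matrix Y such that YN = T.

Since N sits to the right of Y, Y = TN⁻¹.
det N = 4, so N⁻¹ = [[-3/4, -1/4, 2], [3/2, 1/2, -3], [5/4, 3/4, -2]].
Y = TN⁻¹ = [[-13, -19, 15]] · [[-3/4, -1/4, 2], [3/2, 1/2, -3], [5/4, 3/4, -2]] = [[0, 5, 1]].

Y = [[0, 5, 1]]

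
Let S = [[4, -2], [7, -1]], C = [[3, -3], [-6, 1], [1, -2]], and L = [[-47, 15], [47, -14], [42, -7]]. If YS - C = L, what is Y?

YS = L + C = [[-44, 12], [41, -13], [43, -9]].
Since S sits to the right of Y, Y = (L + C)S⁻¹.
det S = 10, so S⁻¹ = [[-1/10, 1/5], [-7/10, 2/5]].
Y = (L + C)S⁻¹ = [[-4, -4], [5, 3], [2, 5]].

Y = [[-4, -4], [5, 3], [2, 5]]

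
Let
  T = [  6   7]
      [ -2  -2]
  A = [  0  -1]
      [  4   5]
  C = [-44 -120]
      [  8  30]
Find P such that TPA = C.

P = [[5, 4], [5, -5]]

P = T⁻¹CA⁻¹ (apply T⁻¹ on the left and A⁻¹ on the right).
det T = 2, so T⁻¹ = [[-1, -7/2], [1, 3]].
A has determinant 4; A⁻¹ = [[5/4, 1/4], [-1, 0]].
T⁻¹C = [[16, 15], [-20, -30]].
P = (T⁻¹C)A⁻¹ = [[5, 4], [5, -5]].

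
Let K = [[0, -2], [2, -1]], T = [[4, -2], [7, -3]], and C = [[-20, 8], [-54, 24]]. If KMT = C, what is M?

M = [[-2, -2], [-1, 2]]

Isolating M: multiply by K⁻¹ from the left and T⁻¹ from the right, so M = K⁻¹CT⁻¹.
det K = 4; the adjugate gives K⁻¹ = [[-1/4, 1/2], [-1/2, 0]].
det T = 2; the adjugate gives T⁻¹ = [[-3/2, 1], [-7/2, 2]].
K⁻¹C = [[-22, 10], [10, -4]].
M = (K⁻¹C)T⁻¹ = [[-2, -2], [-1, 2]].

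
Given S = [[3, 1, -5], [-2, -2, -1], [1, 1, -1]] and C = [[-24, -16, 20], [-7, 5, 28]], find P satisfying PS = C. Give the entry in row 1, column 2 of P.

Since S sits to the right of P, P = CS⁻¹.
det S = 6, so S⁻¹ = [[1/2, -2/3, -11/6], [-1/2, 1/3, 13/6], [0, -1/3, -2/3]].
P = CS⁻¹ = [[-24, -16, 20], [-7, 5, 28]] · [[1/2, -2/3, -11/6], [-1/2, 1/3, 13/6], [0, -1/3, -2/3]] = [[-4, 4, -4], [-6, -3, 5]].

4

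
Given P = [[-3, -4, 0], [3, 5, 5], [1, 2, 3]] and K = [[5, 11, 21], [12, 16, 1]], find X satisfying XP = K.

Right-multiplying both sides by P⁻¹ gives X = KP⁻¹.
det P = 1, so P⁻¹ = [[5, 12, -20], [-4, -9, 15], [1, 2, -3]].
X = KP⁻¹ = [[5, 11, 21], [12, 16, 1]] · [[5, 12, -20], [-4, -9, 15], [1, 2, -3]] = [[2, 3, 2], [-3, 2, -3]].

X = [[2, 3, 2], [-3, 2, -3]]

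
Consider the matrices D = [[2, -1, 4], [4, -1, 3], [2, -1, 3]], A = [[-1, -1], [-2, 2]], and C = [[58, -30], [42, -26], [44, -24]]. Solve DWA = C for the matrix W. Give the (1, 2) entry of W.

0

W = D⁻¹CA⁻¹ (apply D⁻¹ on the left and A⁻¹ on the right).
D has determinant -2; D⁻¹ = [[0, 1/2, -1/2], [3, 1, -5], [1, 0, -1]].
A has determinant -4; A⁻¹ = [[-1/2, -1/4], [-1/2, 1/4]].
D⁻¹C = [[-1, -1], [-4, 4], [14, -6]].
W = (D⁻¹C)A⁻¹ = [[1, 0], [0, 2], [-4, -5]].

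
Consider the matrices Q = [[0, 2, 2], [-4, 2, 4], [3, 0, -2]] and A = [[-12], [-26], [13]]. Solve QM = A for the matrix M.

M = [[1], [-1], [-5]]

Left-multiplying both sides by Q⁻¹ gives M = Q⁻¹A.
Q has determinant -4; Q⁻¹ = [[1, -1, -1], [-1, 3/2, 2], [3/2, -3/2, -2]].
M = Q⁻¹A = [[1, -1, -1], [-1, 3/2, 2], [3/2, -3/2, -2]] · [[-12], [-26], [13]] = [[1], [-1], [-5]].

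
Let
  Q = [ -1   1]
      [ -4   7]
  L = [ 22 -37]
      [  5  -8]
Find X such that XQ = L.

Right-multiplying both sides by Q⁻¹ gives X = LQ⁻¹.
det Q = -3, so Q⁻¹ = [[-7/3, 1/3], [-4/3, 1/3]].
X = LQ⁻¹ = [[22, -37], [5, -8]] · [[-7/3, 1/3], [-4/3, 1/3]] = [[-2, -5], [-1, -1]].

X = [[-2, -5], [-1, -1]]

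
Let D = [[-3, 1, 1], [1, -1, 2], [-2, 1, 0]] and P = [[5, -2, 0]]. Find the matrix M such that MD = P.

D is on the right of M, so right-multiply by D⁻¹: M = PD⁻¹.
det D = 1, so D⁻¹ = [[-2, 1, 3], [-4, 2, 7], [-1, 1, 2]].
M = PD⁻¹ = [[5, -2, 0]] · [[-2, 1, 3], [-4, 2, 7], [-1, 1, 2]] = [[-2, 1, 1]].

M = [[-2, 1, 1]]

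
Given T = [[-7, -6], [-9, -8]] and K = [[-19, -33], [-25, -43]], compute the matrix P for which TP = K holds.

Since T multiplies P on the left, P = T⁻¹K.
det T = 2, so T⁻¹ = [[-4, 3], [9/2, -7/2]].
P = T⁻¹K = [[-4, 3], [9/2, -7/2]] · [[-19, -33], [-25, -43]] = [[1, 3], [2, 2]].

P = [[1, 3], [2, 2]]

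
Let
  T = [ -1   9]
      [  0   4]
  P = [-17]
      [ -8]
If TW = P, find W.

T is on the left of W, so left-multiply by T⁻¹: W = T⁻¹P.
det T = -4; the adjugate gives T⁻¹ = [[-1, 9/4], [0, 1/4]].
W = T⁻¹P = [[-1, 9/4], [0, 1/4]] · [[-17], [-8]] = [[-1], [-2]].

W = [[-1], [-2]]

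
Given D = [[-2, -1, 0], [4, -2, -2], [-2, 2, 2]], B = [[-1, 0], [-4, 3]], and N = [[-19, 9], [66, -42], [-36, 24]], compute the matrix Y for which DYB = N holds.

Y = [[-3, -3], [-1, 3], [0, -2]]

Y = D⁻¹NB⁻¹ (apply D⁻¹ on the left and B⁻¹ on the right).
det D = 4, so D⁻¹ = [[0, 1/2, 1/2], [-1, -1, -1], [1, 3/2, 2]].
det B = -3, so B⁻¹ = [[-1, 0], [-4/3, 1/3]].
D⁻¹N = [[15, -9], [-11, 9], [8, -6]].
Y = (D⁻¹N)B⁻¹ = [[-3, -3], [-1, 3], [0, -2]].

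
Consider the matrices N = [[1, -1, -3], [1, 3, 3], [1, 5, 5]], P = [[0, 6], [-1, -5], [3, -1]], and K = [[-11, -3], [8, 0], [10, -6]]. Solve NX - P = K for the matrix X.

NX = K + P = [[-11, 3], [7, -5], [13, -7]].
Since N multiplies X on the left, X = N⁻¹(K + P).
N has determinant -4; N⁻¹ = [[0, 5/2, -3/2], [1/2, -2, 3/2], [-1/2, 3/2, -1]].
X = N⁻¹(K + P) = [[-2, -2], [0, 1], [3, -2]].

X = [[-2, -2], [0, 1], [3, -2]]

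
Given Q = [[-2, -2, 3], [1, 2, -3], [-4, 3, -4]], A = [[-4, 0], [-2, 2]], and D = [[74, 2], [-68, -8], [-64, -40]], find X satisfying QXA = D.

X = [[0, 3], [2, 4], [-5, 5]]

X = Q⁻¹DA⁻¹ (apply Q⁻¹ on the left and A⁻¹ on the right).
det Q = -1; the adjugate gives Q⁻¹ = [[-1, -1, 0], [-16, -20, 3], [-11, -14, 2]].
det A = -8; the adjugate gives A⁻¹ = [[-1/4, 0], [-1/4, 1/2]].
Q⁻¹D = [[-6, 6], [-16, 8], [10, 10]].
X = (Q⁻¹D)A⁻¹ = [[0, 3], [2, 4], [-5, 5]].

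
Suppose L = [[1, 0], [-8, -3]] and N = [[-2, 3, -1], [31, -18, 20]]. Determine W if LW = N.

W = [[-2, 3, -1], [-5, -2, -4]]

Left-multiplying both sides by L⁻¹ gives W = L⁻¹N.
det L = -3, so L⁻¹ = [[1, 0], [-8/3, -1/3]].
W = L⁻¹N = [[1, 0], [-8/3, -1/3]] · [[-2, 3, -1], [31, -18, 20]] = [[-2, 3, -1], [-5, -2, -4]].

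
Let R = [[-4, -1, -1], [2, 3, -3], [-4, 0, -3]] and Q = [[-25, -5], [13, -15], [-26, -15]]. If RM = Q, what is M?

Left-multiplying both sides by R⁻¹ gives M = R⁻¹Q.
det R = 6; the adjugate gives R⁻¹ = [[-3/2, -1/2, 1], [3, 4/3, -7/3], [2, 2/3, -5/3]].
M = R⁻¹Q = [[-3/2, -1/2, 1], [3, 4/3, -7/3], [2, 2/3, -5/3]] · [[-25, -5], [13, -15], [-26, -15]] = [[5, 0], [3, 0], [2, 5]].

M = [[5, 0], [3, 0], [2, 5]]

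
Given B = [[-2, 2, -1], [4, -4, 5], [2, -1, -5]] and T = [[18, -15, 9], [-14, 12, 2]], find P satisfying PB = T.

P = [[6, 6, 3], [3, -1, -2]]

B is on the right of P, so right-multiply by B⁻¹: P = TB⁻¹.
B has determinant 6; B⁻¹ = [[25/6, 11/6, 1], [5, 2, 1], [2/3, 1/3, 0]].
P = TB⁻¹ = [[18, -15, 9], [-14, 12, 2]] · [[25/6, 11/6, 1], [5, 2, 1], [2/3, 1/3, 0]] = [[6, 6, 3], [3, -1, -2]].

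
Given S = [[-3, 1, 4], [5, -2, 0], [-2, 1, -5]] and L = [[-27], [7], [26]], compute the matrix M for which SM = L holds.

M = [[-1], [-6], [-6]]

Left-multiplying both sides by S⁻¹ gives M = S⁻¹L.
det S = -1; the adjugate gives S⁻¹ = [[-10, -9, -8], [-25, -23, -20], [-1, -1, -1]].
M = S⁻¹L = [[-10, -9, -8], [-25, -23, -20], [-1, -1, -1]] · [[-27], [7], [26]] = [[-1], [-6], [-6]].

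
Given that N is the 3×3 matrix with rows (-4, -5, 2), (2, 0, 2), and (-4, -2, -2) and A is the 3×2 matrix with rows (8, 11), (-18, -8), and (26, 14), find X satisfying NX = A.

Since N multiplies X on the left, X = N⁻¹A.
N has determinant -4; N⁻¹ = [[-1, 7/2, 5/2], [1, -4, -3], [1, -3, -5/2]].
X = N⁻¹A = [[-1, 7/2, 5/2], [1, -4, -3], [1, -3, -5/2]] · [[8, 11], [-18, -8], [26, 14]] = [[-6, -4], [2, 1], [-3, 0]].

X = [[-6, -4], [2, 1], [-3, 0]]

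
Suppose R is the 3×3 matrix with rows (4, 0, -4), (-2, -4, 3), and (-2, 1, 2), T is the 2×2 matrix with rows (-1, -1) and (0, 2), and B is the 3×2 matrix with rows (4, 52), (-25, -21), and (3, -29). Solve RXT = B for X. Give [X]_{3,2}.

-2

X = R⁻¹BT⁻¹ (apply R⁻¹ on the left and T⁻¹ on the right).
R has determinant -4; R⁻¹ = [[11/4, 1, 4], [1/2, 0, 1], [5/2, 1, 4]].
det T = -2; the adjugate gives T⁻¹ = [[-1, -1/2], [0, 1/2]].
R⁻¹B = [[-2, 6], [5, -3], [-3, -7]].
X = (R⁻¹B)T⁻¹ = [[2, 4], [-5, -4], [3, -2]].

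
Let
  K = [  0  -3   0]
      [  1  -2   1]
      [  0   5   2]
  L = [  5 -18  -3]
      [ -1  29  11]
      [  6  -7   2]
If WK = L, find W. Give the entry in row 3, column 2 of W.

Since K sits to the right of W, W = LK⁻¹.
det K = 6; the adjugate gives K⁻¹ = [[-3/2, 1, -1/2], [-1/3, 0, 0], [5/6, 0, 1/2]].
W = LK⁻¹ = [[5, -18, -3], [-1, 29, 11], [6, -7, 2]] · [[-3/2, 1, -1/2], [-1/3, 0, 0], [5/6, 0, 1/2]] = [[-4, 5, -4], [1, -1, 6], [-5, 6, -2]].

6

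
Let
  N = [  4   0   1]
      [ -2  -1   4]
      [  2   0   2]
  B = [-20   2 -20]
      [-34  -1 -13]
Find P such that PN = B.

N is on the right of P, so right-multiply by N⁻¹: P = BN⁻¹.
N has determinant -6; N⁻¹ = [[1/3, 0, -1/6], [-2, -1, 3], [-1/3, 0, 2/3]].
P = BN⁻¹ = [[-20, 2, -20], [-34, -1, -13]] · [[1/3, 0, -1/6], [-2, -1, 3], [-1/3, 0, 2/3]] = [[-4, -2, -4], [-5, 1, -6]].

P = [[-4, -2, -4], [-5, 1, -6]]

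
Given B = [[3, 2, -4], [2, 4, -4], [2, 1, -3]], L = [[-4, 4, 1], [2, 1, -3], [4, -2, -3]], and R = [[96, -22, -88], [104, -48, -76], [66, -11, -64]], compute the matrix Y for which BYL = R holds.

Y = B⁻¹RL⁻¹ (apply B⁻¹ on the left and L⁻¹ on the right).
det B = -4; the adjugate gives B⁻¹ = [[2, -1/2, -2], [1/2, 1/4, -1], [3/2, -1/4, -2]].
L has determinant 4; L⁻¹ = [[-9/4, 5/2, -13/4], [-3/2, 2, -5/2], [-2, 2, -3]].
B⁻¹R = [[8, 2, -10], [8, -12, 1], [-14, 1, 15]].
Y = (B⁻¹R)L⁻¹ = [[-1, 4, -1], [-2, -2, 1], [0, -3, -2]].

Y = [[-1, 4, -1], [-2, -2, 1], [0, -3, -2]]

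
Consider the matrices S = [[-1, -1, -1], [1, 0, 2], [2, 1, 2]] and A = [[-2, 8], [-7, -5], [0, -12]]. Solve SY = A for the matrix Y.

Y = [[3, -3], [4, -4], [-5, -1]]

Since S multiplies Y on the left, Y = S⁻¹A.
det S = -1, so S⁻¹ = [[2, -1, 2], [-2, 0, -1], [-1, 1, -1]].
Y = S⁻¹A = [[2, -1, 2], [-2, 0, -1], [-1, 1, -1]] · [[-2, 8], [-7, -5], [0, -12]] = [[3, -3], [4, -4], [-5, -1]].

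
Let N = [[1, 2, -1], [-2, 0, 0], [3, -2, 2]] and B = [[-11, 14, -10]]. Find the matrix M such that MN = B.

N is on the right of M, so right-multiply by N⁻¹: M = BN⁻¹.
det N = 4; the adjugate gives N⁻¹ = [[0, -1/2, 0], [1, 5/4, 1/2], [1, 2, 1]].
M = BN⁻¹ = [[-11, 14, -10]] · [[0, -1/2, 0], [1, 5/4, 1/2], [1, 2, 1]] = [[4, 3, -3]].

M = [[4, 3, -3]]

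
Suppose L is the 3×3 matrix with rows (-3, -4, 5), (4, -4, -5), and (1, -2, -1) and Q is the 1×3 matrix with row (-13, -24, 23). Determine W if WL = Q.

W = [[5, 0, 2]]

Right-multiplying both sides by L⁻¹ gives W = QL⁻¹.
det L = 2, so L⁻¹ = [[-3, -7, 20], [-1/2, -1, 5/2], [-2, -5, 14]].
W = QL⁻¹ = [[-13, -24, 23]] · [[-3, -7, 20], [-1/2, -1, 5/2], [-2, -5, 14]] = [[5, 0, 2]].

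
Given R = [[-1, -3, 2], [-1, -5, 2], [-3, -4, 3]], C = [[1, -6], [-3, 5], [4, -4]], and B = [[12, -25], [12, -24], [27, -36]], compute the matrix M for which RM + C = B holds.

RM = B − C = [[11, -19], [15, -29], [23, -32]].
R is on the left of M, so left-multiply by R⁻¹: M = R⁻¹(B − C).
det R = -6, so R⁻¹ = [[7/6, -1/6, -2/3], [1/2, -1/2, 0], [11/6, -5/6, -1/3]].
M = R⁻¹(B − C) = [[-5, 4], [-2, 5], [0, 0]].

M = [[-5, 4], [-2, 5], [0, 0]]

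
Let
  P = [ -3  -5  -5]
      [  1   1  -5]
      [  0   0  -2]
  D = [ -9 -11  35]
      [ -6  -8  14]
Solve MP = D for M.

P is on the right of M, so right-multiply by P⁻¹: M = DP⁻¹.
P has determinant -4; P⁻¹ = [[1/2, 5/2, -15/2], [-1/2, -3/2, 5], [0, 0, -1/2]].
M = DP⁻¹ = [[-9, -11, 35], [-6, -8, 14]] · [[1/2, 5/2, -15/2], [-1/2, -3/2, 5], [0, 0, -1/2]] = [[1, -6, -5], [1, -3, -2]].

M = [[1, -6, -5], [1, -3, -2]]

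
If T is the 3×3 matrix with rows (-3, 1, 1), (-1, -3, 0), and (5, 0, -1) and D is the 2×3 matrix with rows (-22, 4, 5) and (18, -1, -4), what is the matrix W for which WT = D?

Since T sits to the right of W, W = DT⁻¹.
det T = 5; the adjugate gives T⁻¹ = [[3/5, 1/5, 3/5], [-1/5, -2/5, -1/5], [3, 1, 2]].
W = DT⁻¹ = [[-22, 4, 5], [18, -1, -4]] · [[3/5, 1/5, 3/5], [-1/5, -2/5, -1/5], [3, 1, 2]] = [[1, -1, -4], [-1, 0, 3]].

W = [[1, -1, -4], [-1, 0, 3]]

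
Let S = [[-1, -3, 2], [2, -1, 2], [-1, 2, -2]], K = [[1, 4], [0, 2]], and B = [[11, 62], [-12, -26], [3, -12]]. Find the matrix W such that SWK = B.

Left-multiply by S⁻¹ and right-multiply by K⁻¹: W = S⁻¹BK⁻¹.
S has determinant 2; S⁻¹ = [[-1, -1, -2], [1, 2, 3], [3/2, 5/2, 7/2]].
det K = 2; the adjugate gives K⁻¹ = [[1, -2], [0, 1/2]].
S⁻¹B = [[-5, -12], [-4, -26], [-3, -14]].
W = (S⁻¹B)K⁻¹ = [[-5, 4], [-4, -5], [-3, -1]].

W = [[-5, 4], [-4, -5], [-3, -1]]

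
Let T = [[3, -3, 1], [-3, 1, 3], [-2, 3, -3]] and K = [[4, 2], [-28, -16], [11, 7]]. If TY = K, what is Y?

Y = [[5, 1], [2, -1], [-5, -4]]

Left-multiplying both sides by T⁻¹ gives Y = T⁻¹K.
det T = 2, so T⁻¹ = [[-6, -3, -5], [-15/2, -7/2, -6], [-7/2, -3/2, -3]].
Y = T⁻¹K = [[-6, -3, -5], [-15/2, -7/2, -6], [-7/2, -3/2, -3]] · [[4, 2], [-28, -16], [11, 7]] = [[5, 1], [2, -1], [-5, -4]].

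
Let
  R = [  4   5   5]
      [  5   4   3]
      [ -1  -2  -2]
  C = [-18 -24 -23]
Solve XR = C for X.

X = [[-2, -1, 5]]

Right-multiplying both sides by R⁻¹ gives X = CR⁻¹.
R has determinant -3; R⁻¹ = [[2/3, 0, 5/3], [-7/3, 1, -13/3], [2, -1, 3]].
X = CR⁻¹ = [[-18, -24, -23]] · [[2/3, 0, 5/3], [-7/3, 1, -13/3], [2, -1, 3]] = [[-2, -1, 5]].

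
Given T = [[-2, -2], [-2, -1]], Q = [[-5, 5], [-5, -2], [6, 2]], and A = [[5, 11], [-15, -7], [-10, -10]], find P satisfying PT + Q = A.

PT = A − Q = [[10, 6], [-10, -5], [-16, -12]].
Right-multiplying both sides by T⁻¹ gives P = (A − Q)T⁻¹.
T has determinant -2; T⁻¹ = [[1/2, -1], [-1, 1]].
P = (A − Q)T⁻¹ = [[-1, -4], [0, 5], [4, 4]].

P = [[-1, -4], [0, 5], [4, 4]]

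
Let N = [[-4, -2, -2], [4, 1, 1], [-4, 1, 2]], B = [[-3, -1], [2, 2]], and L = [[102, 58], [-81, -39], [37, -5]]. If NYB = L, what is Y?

Y = [[5, 0], [3, -5], [-2, -4]]

Isolating Y: multiply by N⁻¹ from the left and B⁻¹ from the right, so Y = N⁻¹LB⁻¹.
N has determinant 4; N⁻¹ = [[1/4, 1/2, 0], [-3, -4, -1], [2, 3, 1]].
B has determinant -4; B⁻¹ = [[-1/2, -1/4], [1/2, 3/4]].
N⁻¹L = [[-15, -5], [-19, -13], [-2, -6]].
Y = (N⁻¹L)B⁻¹ = [[5, 0], [3, -5], [-2, -4]].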